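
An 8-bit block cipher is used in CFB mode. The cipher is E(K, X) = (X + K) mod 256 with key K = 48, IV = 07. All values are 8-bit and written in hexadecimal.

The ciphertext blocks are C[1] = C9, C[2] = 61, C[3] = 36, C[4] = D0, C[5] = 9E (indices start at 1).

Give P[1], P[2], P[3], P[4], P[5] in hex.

P[1] = 86, P[2] = 70, P[3] = 9F, P[4] = AE, P[5] = 86

CFB decryption: P_i = C_i ⊕ E(K, C_{i−1}), with C_{0} = IV.
P[1]: E(K, 07) = 4F; C9 ⊕ 4F = 86.
P[2]: E(K, C9) = 11; 61 ⊕ 11 = 70.
P[3]: E(K, 61) = A9; 36 ⊕ A9 = 9F.
P[4]: E(K, 36) = 7E; D0 ⊕ 7E = AE.
P[5]: E(K, D0) = 18; 9E ⊕ 18 = 86.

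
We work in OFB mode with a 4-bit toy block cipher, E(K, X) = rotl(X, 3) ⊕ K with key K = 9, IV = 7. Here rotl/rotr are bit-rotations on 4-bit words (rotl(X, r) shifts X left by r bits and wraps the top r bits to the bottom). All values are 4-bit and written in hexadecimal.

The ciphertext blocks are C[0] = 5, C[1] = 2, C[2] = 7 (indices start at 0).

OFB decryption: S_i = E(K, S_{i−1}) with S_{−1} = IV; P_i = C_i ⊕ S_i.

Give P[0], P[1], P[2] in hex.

P[0] = 7, P[1] = A, P[2] = A

P[0]: S = E(K, 7) = 2; 5 ⊕ 2 = 7.
P[1]: S = E(K, 2) = 8; 2 ⊕ 8 = A.
P[2]: S = E(K, 8) = D; 7 ⊕ D = A.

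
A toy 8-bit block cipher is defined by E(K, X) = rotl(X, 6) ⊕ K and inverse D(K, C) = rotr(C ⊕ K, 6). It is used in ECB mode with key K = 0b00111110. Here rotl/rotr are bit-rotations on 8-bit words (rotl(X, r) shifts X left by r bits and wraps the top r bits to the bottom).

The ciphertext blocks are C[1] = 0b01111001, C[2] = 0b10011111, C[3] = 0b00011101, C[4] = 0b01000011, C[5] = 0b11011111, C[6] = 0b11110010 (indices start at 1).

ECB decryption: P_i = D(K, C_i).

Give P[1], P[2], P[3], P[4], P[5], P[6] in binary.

P[1]: D(K, 0b01111001) = 0b00011101.
P[2]: D(K, 0b10011111) = 0b10000110.
P[3]: D(K, 0b00011101) = 0b10001100.
P[4]: D(K, 0b01000011) = 0b11110101.
P[5]: D(K, 0b11011111) = 0b10000111.
P[6]: D(K, 0b11110010) = 0b00110011.

P[1] = 0b00011101, P[2] = 0b10000110, P[3] = 0b10001100, P[4] = 0b11110101, P[5] = 0b10000111, P[6] = 0b00110011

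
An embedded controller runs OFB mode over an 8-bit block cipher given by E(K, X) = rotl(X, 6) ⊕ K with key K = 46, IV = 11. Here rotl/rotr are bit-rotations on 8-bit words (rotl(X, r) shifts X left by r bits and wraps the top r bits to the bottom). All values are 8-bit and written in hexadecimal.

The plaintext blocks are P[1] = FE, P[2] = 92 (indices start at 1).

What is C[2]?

OFB encryption: S_i = E(K, S_{i−1}) with S_{0} = IV; C_i = P_i ⊕ S_i.
C[1]: S = E(K, 11) = 02; FE ⊕ 02 = FC.
C[2]: S = E(K, 02) = C6; 92 ⊕ C6 = 54.

C[2] = 54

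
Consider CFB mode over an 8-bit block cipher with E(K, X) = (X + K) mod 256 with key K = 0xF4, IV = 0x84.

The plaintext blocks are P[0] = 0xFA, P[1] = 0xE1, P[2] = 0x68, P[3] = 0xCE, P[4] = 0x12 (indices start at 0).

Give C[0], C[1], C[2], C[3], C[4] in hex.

C[0] = 0x82, C[1] = 0x97, C[2] = 0xE3, C[3] = 0x19, C[4] = 0x1F

CFB encryption: C_i = P_i ⊕ E(K, C_{i−1}), with C_{−1} = IV.
C[0]: E(K, 0x84) = 0x78; 0xFA ⊕ 0x78 = 0x82.
C[1]: E(K, 0x82) = 0x76; 0xE1 ⊕ 0x76 = 0x97.
C[2]: E(K, 0x97) = 0x8B; 0x68 ⊕ 0x8B = 0xE3.
C[3]: E(K, 0xE3) = 0xD7; 0xCE ⊕ 0xD7 = 0x19.
C[4]: E(K, 0x19) = 0x0D; 0x12 ⊕ 0x0D = 0x1F.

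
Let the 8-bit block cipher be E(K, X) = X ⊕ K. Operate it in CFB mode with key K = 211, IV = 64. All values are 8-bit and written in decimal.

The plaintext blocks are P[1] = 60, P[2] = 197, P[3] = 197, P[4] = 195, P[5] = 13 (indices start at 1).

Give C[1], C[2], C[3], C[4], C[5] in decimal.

C[1] = 175, C[2] = 185, C[3] = 175, C[4] = 191, C[5] = 97

CFB encryption: C_i = P_i ⊕ E(K, C_{i−1}), with C_{0} = IV.
C[1]: E(K, 64) = 147; 60 ⊕ 147 = 175.
C[2]: E(K, 175) = 124; 197 ⊕ 124 = 185.
C[3]: E(K, 185) = 106; 197 ⊕ 106 = 175.
C[4]: E(K, 175) = 124; 195 ⊕ 124 = 191.
C[5]: E(K, 191) = 108; 13 ⊕ 108 = 97.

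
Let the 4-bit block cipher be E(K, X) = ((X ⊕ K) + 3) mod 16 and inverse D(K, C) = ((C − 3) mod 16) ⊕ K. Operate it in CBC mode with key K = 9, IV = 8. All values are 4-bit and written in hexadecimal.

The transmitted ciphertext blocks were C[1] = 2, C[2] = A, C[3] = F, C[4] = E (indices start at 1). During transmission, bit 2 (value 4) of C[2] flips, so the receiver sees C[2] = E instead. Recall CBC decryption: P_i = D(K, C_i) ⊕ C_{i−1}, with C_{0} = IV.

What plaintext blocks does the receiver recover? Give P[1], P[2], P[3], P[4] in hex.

Only C[2] changed, to E. In CBC, a change in C_i garbles P_i and flips the same bit in P_{i+1}. Decrypting the received ciphertext:
P[1]: D(K, 2) = 6; 6 ⊕ 8 = E.
P[2]: D(K, E) = 2; 2 ⊕ 2 = 0.
P[3]: D(K, F) = 5; 5 ⊕ E = B.
P[4]: D(K, E) = 2; 2 ⊕ F = D.
Blocks that differ from the original plaintext: P[2], P[3].

P[1] = E, P[2] = 0, P[3] = B, P[4] = D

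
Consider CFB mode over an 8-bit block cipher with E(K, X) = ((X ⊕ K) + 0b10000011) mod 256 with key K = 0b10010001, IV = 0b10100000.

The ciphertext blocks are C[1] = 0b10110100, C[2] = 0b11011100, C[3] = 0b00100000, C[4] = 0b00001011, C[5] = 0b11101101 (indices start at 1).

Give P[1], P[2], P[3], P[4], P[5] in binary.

P[1] = 0b00000000, P[2] = 0b01110100, P[3] = 0b11110000, P[4] = 0b00111111, P[5] = 0b11110000

CFB decryption: P_i = C_i ⊕ E(K, C_{i−1}), with C_{0} = IV.
P[1]: E(K, 0b10100000) = 0b10110100; 0b10110100 ⊕ 0b10110100 = 0b00000000.
P[2]: E(K, 0b10110100) = 0b10101000; 0b11011100 ⊕ 0b10101000 = 0b01110100.
P[3]: E(K, 0b11011100) = 0b11010000; 0b00100000 ⊕ 0b11010000 = 0b11110000.
P[4]: E(K, 0b00100000) = 0b00110100; 0b00001011 ⊕ 0b00110100 = 0b00111111.
P[5]: E(K, 0b00001011) = 0b00011101; 0b11101101 ⊕ 0b00011101 = 0b11110000.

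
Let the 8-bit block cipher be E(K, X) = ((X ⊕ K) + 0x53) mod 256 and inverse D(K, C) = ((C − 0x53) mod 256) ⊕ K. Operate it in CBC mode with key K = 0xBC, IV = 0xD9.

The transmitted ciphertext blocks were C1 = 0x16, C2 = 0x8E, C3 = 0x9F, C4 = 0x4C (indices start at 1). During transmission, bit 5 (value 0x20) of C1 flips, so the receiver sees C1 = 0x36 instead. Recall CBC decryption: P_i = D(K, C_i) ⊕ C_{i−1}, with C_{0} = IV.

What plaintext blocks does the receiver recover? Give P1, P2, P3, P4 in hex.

Only C1 changed, to 0x36. In CBC, a change in C_i garbles P_i and flips the same bit in P_{i+1}. Decrypting the received ciphertext:
P1: D(K, 0x36) = 0x5F; 0x5F ⊕ 0xD9 = 0x86.
P2: D(K, 0x8E) = 0x87; 0x87 ⊕ 0x36 = 0xB1.
P3: D(K, 0x9F) = 0xF0; 0xF0 ⊕ 0x8E = 0x7E.
P4: D(K, 0x4C) = 0x45; 0x45 ⊕ 0x9F = 0xDA.
Blocks that differ from the original plaintext: P1, P2.

P1 = 0x86, P2 = 0xB1, P3 = 0x7E, P4 = 0xDA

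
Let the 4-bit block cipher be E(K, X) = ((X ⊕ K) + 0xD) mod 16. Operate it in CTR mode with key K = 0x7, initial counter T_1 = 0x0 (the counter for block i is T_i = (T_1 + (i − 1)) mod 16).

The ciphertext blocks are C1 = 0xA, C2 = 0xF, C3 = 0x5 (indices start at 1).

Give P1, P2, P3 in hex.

P1 = 0xE, P2 = 0xC, P3 = 0x7

CTR decryption: S_i = E(K, T_i) where T_i is the counter for block i; P_i = C_i ⊕ S_i.
P1: T = 0x0, S = E(K, T) = 0x4; 0xA ⊕ 0x4 = 0xE.
P2: T = 0x1, S = E(K, T) = 0x3; 0xF ⊕ 0x3 = 0xC.
P3: T = 0x2, S = E(K, T) = 0x2; 0x5 ⊕ 0x2 = 0x7.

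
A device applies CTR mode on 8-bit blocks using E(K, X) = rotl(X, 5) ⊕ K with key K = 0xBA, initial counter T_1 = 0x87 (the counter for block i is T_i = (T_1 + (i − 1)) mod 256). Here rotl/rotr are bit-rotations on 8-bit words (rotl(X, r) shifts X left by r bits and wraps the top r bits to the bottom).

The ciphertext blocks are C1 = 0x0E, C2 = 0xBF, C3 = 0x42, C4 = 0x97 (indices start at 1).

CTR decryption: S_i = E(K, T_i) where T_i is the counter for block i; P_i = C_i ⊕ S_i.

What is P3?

P3 = 0xC9

P3: T = 0x89, S = E(K, T) = 0x8B; 0x42 ⊕ 0x8B = 0xC9.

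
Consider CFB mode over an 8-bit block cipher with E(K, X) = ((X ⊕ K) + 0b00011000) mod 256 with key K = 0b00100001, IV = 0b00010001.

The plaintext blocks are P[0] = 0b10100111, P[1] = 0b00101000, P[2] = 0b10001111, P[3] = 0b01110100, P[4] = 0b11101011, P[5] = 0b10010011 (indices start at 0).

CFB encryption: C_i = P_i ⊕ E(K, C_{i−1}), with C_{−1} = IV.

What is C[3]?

C[0]: E(K, 0b00010001) = 0b01001000; 0b10100111 ⊕ 0b01001000 = 0b11101111.
C[1]: E(K, 0b11101111) = 0b11100110; 0b00101000 ⊕ 0b11100110 = 0b11001110.
C[2]: E(K, 0b11001110) = 0b00000111; 0b10001111 ⊕ 0b00000111 = 0b10001000.
C[3]: E(K, 0b10001000) = 0b11000001; 0b01110100 ⊕ 0b11000001 = 0b10110101.

C[3] = 0b10110101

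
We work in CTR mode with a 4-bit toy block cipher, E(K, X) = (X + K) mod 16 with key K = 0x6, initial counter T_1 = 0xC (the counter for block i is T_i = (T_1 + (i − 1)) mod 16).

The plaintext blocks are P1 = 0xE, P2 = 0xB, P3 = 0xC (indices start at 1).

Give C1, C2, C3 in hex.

CTR encryption: S_i = E(K, T_i) where T_i is the counter for block i; C_i = P_i ⊕ S_i.
C1: T = 0xC, S = E(K, T) = 0x2; 0xE ⊕ 0x2 = 0xC.
C2: T = 0xD, S = E(K, T) = 0x3; 0xB ⊕ 0x3 = 0x8.
C3: T = 0xE, S = E(K, T) = 0x4; 0xC ⊕ 0x4 = 0x8.

C1 = 0xC, C2 = 0x8, C3 = 0x8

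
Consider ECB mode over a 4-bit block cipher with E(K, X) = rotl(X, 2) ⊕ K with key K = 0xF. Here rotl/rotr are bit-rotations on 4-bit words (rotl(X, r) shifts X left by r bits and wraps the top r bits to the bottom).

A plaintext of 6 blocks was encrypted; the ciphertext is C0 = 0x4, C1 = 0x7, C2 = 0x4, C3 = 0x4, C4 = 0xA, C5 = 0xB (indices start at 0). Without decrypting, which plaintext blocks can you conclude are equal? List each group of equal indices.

P0 = P2 = P3

ECB encrypts each block independently with the same key, so equal ciphertext blocks imply equal plaintext blocks.
C0 = C2 = C3 = 0x4, so P0 = P2 = P3.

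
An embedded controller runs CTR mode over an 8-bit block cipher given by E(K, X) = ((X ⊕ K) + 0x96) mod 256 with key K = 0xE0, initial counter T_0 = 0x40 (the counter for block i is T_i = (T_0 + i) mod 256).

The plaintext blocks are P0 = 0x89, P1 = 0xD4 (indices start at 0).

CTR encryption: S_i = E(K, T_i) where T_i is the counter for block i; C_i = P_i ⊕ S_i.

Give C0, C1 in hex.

C0 = 0xBF, C1 = 0xE3

C0: T = 0x40, S = E(K, T) = 0x36; 0x89 ⊕ 0x36 = 0xBF.
C1: T = 0x41, S = E(K, T) = 0x37; 0xD4 ⊕ 0x37 = 0xE3.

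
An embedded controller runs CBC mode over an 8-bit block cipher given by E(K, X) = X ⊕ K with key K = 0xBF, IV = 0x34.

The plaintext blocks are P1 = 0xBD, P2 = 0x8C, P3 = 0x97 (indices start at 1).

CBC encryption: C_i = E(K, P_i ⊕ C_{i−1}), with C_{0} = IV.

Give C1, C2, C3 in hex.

C1: P1 ⊕ 0x34 = 0x89; E(K, 0x89) = 0x36.
C2: P2 ⊕ 0x36 = 0xBA; E(K, 0xBA) = 0x05.
C3: P3 ⊕ 0x05 = 0x92; E(K, 0x92) = 0x2D.

C1 = 0x36, C2 = 0x05, C3 = 0x2D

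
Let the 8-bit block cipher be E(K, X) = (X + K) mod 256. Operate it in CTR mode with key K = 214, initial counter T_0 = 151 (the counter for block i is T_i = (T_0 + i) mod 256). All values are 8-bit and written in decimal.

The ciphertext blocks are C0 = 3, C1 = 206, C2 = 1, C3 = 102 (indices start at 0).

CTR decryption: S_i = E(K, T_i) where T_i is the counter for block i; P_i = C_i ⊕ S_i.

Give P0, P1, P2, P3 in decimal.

P0 = 110, P1 = 160, P2 = 110, P3 = 22

P0: T = 151, S = E(K, T) = 109; 3 ⊕ 109 = 110.
P1: T = 152, S = E(K, T) = 110; 206 ⊕ 110 = 160.
P2: T = 153, S = E(K, T) = 111; 1 ⊕ 111 = 110.
P3: T = 154, S = E(K, T) = 112; 102 ⊕ 112 = 22.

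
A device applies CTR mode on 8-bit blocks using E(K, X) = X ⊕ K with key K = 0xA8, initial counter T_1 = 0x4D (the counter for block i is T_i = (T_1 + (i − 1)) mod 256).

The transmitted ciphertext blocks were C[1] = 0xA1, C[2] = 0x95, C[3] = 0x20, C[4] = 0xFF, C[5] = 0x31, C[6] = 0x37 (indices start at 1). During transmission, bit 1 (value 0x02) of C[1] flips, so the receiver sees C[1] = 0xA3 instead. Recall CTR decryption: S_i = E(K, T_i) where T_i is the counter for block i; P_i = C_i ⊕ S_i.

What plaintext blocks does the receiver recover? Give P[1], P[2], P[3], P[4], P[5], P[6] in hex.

P[1] = 0x46, P[2] = 0x73, P[3] = 0xC7, P[4] = 0x07, P[5] = 0xC8, P[6] = 0xCD

Only C[1] changed, to 0xA3. In CTR, a change in C_i flips the same bit in P_i only; the keystream is unaffected. Decrypting the received ciphertext:
P[1]: T = 0x4D, S = E(K, T) = 0xE5; 0xA3 ⊕ 0xE5 = 0x46.
P[2]: T = 0x4E, S = E(K, T) = 0xE6; 0x95 ⊕ 0xE6 = 0x73.
P[3]: T = 0x4F, S = E(K, T) = 0xE7; 0x20 ⊕ 0xE7 = 0xC7.
P[4]: T = 0x50, S = E(K, T) = 0xF8; 0xFF ⊕ 0xF8 = 0x07.
P[5]: T = 0x51, S = E(K, T) = 0xF9; 0x31 ⊕ 0xF9 = 0xC8.
P[6]: T = 0x52, S = E(K, T) = 0xFA; 0x37 ⊕ 0xFA = 0xCD.
Blocks that differ from the original plaintext: P[1].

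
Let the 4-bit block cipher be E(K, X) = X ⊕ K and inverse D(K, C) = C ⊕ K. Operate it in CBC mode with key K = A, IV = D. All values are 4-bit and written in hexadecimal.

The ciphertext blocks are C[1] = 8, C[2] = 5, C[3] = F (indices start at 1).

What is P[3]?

CBC decryption: P_i = D(K, C_i) ⊕ C_{i−1}, with C_{0} = IV.
P[3]: D(K, F) = 5; 5 ⊕ 5 = 0.

P[3] = 0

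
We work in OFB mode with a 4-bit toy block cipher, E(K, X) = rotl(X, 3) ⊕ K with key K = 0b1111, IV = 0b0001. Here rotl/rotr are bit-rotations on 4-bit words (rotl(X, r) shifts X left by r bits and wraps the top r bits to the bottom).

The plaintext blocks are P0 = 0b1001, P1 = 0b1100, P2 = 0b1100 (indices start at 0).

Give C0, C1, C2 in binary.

C0 = 0b1110, C1 = 0b1000, C2 = 0b0001

OFB encryption: S_i = E(K, S_{i−1}) with S_{−1} = IV; C_i = P_i ⊕ S_i.
C0: S = E(K, 0b0001) = 0b0111; 0b1001 ⊕ 0b0111 = 0b1110.
C1: S = E(K, 0b0111) = 0b0100; 0b1100 ⊕ 0b0100 = 0b1000.
C2: S = E(K, 0b0100) = 0b1101; 0b1100 ⊕ 0b1101 = 0b0001.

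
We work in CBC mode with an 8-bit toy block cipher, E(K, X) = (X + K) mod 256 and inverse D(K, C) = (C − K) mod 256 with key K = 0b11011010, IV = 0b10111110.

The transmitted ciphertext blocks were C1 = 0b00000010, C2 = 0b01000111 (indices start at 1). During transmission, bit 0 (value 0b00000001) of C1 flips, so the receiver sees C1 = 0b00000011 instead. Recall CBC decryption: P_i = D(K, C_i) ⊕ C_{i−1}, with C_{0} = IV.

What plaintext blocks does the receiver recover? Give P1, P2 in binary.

P1 = 0b10010111, P2 = 0b01101110

Only C1 changed, to 0b00000011. In CBC, a change in C_i garbles P_i and flips the same bit in P_{i+1}. Decrypting the received ciphertext:
P1: D(K, 0b00000011) = 0b00101001; 0b00101001 ⊕ 0b10111110 = 0b10010111.
P2: D(K, 0b01000111) = 0b01101101; 0b01101101 ⊕ 0b00000011 = 0b01101110.
Blocks that differ from the original plaintext: P1, P2.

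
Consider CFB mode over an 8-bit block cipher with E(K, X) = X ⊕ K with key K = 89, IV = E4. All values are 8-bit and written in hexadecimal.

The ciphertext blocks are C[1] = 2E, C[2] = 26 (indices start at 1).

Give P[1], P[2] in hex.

CFB decryption: P_i = C_i ⊕ E(K, C_{i−1}), with C_{0} = IV.
P[1]: E(K, E4) = 6D; 2E ⊕ 6D = 43.
P[2]: E(K, 2E) = A7; 26 ⊕ A7 = 81.

P[1] = 43, P[2] = 81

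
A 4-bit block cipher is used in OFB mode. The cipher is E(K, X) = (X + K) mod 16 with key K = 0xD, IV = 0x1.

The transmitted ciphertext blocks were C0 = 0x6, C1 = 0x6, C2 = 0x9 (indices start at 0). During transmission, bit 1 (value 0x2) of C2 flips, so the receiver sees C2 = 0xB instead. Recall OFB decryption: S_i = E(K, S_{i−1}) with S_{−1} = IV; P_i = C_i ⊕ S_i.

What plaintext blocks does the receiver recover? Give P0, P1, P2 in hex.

P0 = 0x8, P1 = 0xD, P2 = 0x3

Only C2 changed, to 0xB. In OFB, a change in C_i flips the same bit in P_i only; the keystream is unaffected. Decrypting the received ciphertext:
P0: S = E(K, 0x1) = 0xE; 0x6 ⊕ 0xE = 0x8.
P1: S = E(K, 0xE) = 0xB; 0x6 ⊕ 0xB = 0xD.
P2: S = E(K, 0xB) = 0x8; 0xB ⊕ 0x8 = 0x3.
Blocks that differ from the original plaintext: P2.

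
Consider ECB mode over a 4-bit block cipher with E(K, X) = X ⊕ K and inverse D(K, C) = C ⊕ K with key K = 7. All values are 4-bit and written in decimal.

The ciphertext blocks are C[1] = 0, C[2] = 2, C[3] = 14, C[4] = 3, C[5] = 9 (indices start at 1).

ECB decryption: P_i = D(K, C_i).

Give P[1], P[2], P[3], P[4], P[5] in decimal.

P[1]: D(K, 0) = 7.
P[2]: D(K, 2) = 5.
P[3]: D(K, 14) = 9.
P[4]: D(K, 3) = 4.
P[5]: D(K, 9) = 14.

P[1] = 7, P[2] = 5, P[3] = 9, P[4] = 4, P[5] = 14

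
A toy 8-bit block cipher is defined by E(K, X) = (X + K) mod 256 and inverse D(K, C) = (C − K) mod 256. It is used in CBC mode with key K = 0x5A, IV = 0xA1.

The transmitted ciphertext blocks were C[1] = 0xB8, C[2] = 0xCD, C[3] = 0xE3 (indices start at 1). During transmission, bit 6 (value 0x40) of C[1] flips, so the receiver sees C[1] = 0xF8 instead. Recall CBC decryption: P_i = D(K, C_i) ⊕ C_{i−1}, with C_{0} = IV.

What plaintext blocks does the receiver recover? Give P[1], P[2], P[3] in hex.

Only C[1] changed, to 0xF8. In CBC, a change in C_i garbles P_i and flips the same bit in P_{i+1}. Decrypting the received ciphertext:
P[1]: D(K, 0xF8) = 0x9E; 0x9E ⊕ 0xA1 = 0x3F.
P[2]: D(K, 0xCD) = 0x73; 0x73 ⊕ 0xF8 = 0x8B.
P[3]: D(K, 0xE3) = 0x89; 0x89 ⊕ 0xCD = 0x44.
Blocks that differ from the original plaintext: P[1], P[2].

P[1] = 0x3F, P[2] = 0x8B, P[3] = 0x44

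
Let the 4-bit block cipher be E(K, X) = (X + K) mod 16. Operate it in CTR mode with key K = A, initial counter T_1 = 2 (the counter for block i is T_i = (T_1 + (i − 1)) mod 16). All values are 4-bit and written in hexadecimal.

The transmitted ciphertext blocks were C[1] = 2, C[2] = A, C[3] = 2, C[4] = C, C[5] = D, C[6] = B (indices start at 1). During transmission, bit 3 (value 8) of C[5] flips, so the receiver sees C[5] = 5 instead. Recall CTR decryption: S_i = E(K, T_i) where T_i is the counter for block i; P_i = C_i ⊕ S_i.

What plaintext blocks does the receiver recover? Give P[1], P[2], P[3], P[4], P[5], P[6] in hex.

Only C[5] changed, to 5. In CTR, a change in C_i flips the same bit in P_i only; the keystream is unaffected. Decrypting the received ciphertext:
P[1]: T = 2, S = E(K, T) = C; 2 ⊕ C = E.
P[2]: T = 3, S = E(K, T) = D; A ⊕ D = 7.
P[3]: T = 4, S = E(K, T) = E; 2 ⊕ E = C.
P[4]: T = 5, S = E(K, T) = F; C ⊕ F = 3.
P[5]: T = 6, S = E(K, T) = 0; 5 ⊕ 0 = 5.
P[6]: T = 7, S = E(K, T) = 1; B ⊕ 1 = A.
Blocks that differ from the original plaintext: P[5].

P[1] = E, P[2] = 7, P[3] = C, P[4] = 3, P[5] = 5, P[6] = A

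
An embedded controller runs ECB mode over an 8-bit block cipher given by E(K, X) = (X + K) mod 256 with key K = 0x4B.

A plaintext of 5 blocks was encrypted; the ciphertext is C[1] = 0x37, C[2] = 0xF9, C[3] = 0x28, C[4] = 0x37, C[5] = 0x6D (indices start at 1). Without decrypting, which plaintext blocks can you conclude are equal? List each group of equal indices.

ECB encrypts each block independently with the same key, so equal ciphertext blocks imply equal plaintext blocks.
C[1] = C[4] = 0x37, so P[1] = P[4].

P[1] = P[4]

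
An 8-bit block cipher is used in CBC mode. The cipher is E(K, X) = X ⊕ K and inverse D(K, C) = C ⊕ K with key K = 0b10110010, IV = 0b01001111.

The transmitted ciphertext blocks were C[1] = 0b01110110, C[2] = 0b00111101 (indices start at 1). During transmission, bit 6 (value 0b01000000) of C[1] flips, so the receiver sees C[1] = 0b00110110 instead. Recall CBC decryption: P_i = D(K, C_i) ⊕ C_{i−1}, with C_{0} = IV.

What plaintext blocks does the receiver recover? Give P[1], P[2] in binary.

P[1] = 0b11001011, P[2] = 0b10111001

Only C[1] changed, to 0b00110110. In CBC, a change in C_i garbles P_i and flips the same bit in P_{i+1}. Decrypting the received ciphertext:
P[1]: D(K, 0b00110110) = 0b10000100; 0b10000100 ⊕ 0b01001111 = 0b11001011.
P[2]: D(K, 0b00111101) = 0b10001111; 0b10001111 ⊕ 0b00110110 = 0b10111001.
Blocks that differ from the original plaintext: P[1], P[2].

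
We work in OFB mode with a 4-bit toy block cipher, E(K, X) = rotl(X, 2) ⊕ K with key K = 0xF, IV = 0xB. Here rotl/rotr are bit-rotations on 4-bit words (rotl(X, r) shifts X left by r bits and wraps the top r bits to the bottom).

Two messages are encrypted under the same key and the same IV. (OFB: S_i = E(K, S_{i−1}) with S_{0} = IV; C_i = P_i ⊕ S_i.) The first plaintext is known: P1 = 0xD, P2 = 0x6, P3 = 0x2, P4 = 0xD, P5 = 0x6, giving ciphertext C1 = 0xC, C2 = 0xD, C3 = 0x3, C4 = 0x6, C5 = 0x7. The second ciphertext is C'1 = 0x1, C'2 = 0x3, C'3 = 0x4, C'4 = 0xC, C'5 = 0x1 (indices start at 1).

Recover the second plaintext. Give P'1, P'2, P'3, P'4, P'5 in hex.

In OFB with a reused IV, both messages share the same keystream S_i, so C_i ⊕ C'_i = P_i ⊕ P'_i and thus P'_i = P_i ⊕ C_i ⊕ C'_i.
P'1: 0xD ⊕ 0xC ⊕ 0x1 = 0x0.
P'2: 0x6 ⊕ 0xD ⊕ 0x3 = 0x8.
P'3: 0x2 ⊕ 0x3 ⊕ 0x4 = 0x5.
P'4: 0xD ⊕ 0x6 ⊕ 0xC = 0x7.
P'5: 0x6 ⊕ 0x7 ⊕ 0x1 = 0x0.

P'1 = 0x0, P'2 = 0x8, P'3 = 0x5, P'4 = 0x7, P'5 = 0x0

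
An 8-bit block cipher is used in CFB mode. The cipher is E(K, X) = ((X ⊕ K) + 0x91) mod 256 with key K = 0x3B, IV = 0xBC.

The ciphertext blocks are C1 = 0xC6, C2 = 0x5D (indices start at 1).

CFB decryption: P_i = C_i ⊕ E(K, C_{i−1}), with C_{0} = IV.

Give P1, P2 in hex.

P1: E(K, 0xBC) = 0x18; 0xC6 ⊕ 0x18 = 0xDE.
P2: E(K, 0xC6) = 0x8E; 0x5D ⊕ 0x8E = 0xD3.

P1 = 0xDE, P2 = 0xD3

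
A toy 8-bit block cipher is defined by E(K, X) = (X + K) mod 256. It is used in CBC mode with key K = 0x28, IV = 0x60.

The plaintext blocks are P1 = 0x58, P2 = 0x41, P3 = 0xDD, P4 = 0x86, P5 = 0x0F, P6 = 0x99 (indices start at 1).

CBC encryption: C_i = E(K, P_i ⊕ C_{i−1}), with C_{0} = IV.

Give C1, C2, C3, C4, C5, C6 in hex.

C1: P1 ⊕ 0x60 = 0x38; E(K, 0x38) = 0x60.
C2: P2 ⊕ 0x60 = 0x21; E(K, 0x21) = 0x49.
C3: P3 ⊕ 0x49 = 0x94; E(K, 0x94) = 0xBC.
C4: P4 ⊕ 0xBC = 0x3A; E(K, 0x3A) = 0x62.
C5: P5 ⊕ 0x62 = 0x6D; E(K, 0x6D) = 0x95.
C6: P6 ⊕ 0x95 = 0x0C; E(K, 0x0C) = 0x34.

C1 = 0x60, C2 = 0x49, C3 = 0xBC, C4 = 0x62, C5 = 0x95, C6 = 0x34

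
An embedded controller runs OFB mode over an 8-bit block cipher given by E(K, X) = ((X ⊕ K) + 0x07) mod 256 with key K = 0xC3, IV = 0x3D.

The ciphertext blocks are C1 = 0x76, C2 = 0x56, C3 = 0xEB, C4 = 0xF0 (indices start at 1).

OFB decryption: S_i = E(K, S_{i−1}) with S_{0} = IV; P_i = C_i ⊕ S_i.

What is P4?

P1: S = E(K, 0x3D) = 0x05; 0x76 ⊕ 0x05 = 0x73.
P2: S = E(K, 0x05) = 0xCD; 0x56 ⊕ 0xCD = 0x9B.
P3: S = E(K, 0xCD) = 0x15; 0xEB ⊕ 0x15 = 0xFE.
P4: S = E(K, 0x15) = 0xDD; 0xF0 ⊕ 0xDD = 0x2D.

P4 = 0x2D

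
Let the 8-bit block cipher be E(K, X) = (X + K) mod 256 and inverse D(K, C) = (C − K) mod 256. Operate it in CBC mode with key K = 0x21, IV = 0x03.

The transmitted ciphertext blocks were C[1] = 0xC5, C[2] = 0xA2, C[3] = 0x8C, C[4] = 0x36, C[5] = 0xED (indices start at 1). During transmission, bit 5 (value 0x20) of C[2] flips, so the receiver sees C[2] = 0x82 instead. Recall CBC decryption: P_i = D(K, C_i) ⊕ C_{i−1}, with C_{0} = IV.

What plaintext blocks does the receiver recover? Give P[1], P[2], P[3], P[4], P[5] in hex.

Only C[2] changed, to 0x82. In CBC, a change in C_i garbles P_i and flips the same bit in P_{i+1}. Decrypting the received ciphertext:
P[1]: D(K, 0xC5) = 0xA4; 0xA4 ⊕ 0x03 = 0xA7.
P[2]: D(K, 0x82) = 0x61; 0x61 ⊕ 0xC5 = 0xA4.
P[3]: D(K, 0x8C) = 0x6B; 0x6B ⊕ 0x82 = 0xE9.
P[4]: D(K, 0x36) = 0x15; 0x15 ⊕ 0x8C = 0x99.
P[5]: D(K, 0xED) = 0xCC; 0xCC ⊕ 0x36 = 0xFA.
Blocks that differ from the original plaintext: P[2], P[3].

P[1] = 0xA7, P[2] = 0xA4, P[3] = 0xE9, P[4] = 0x99, P[5] = 0xFA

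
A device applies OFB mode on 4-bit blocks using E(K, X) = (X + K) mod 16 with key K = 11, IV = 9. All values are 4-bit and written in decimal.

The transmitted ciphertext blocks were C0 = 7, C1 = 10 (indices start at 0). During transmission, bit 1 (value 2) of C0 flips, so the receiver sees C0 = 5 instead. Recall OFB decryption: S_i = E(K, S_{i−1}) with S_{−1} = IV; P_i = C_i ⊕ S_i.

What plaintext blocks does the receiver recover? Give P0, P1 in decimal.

Only C0 changed, to 5. In OFB, a change in C_i flips the same bit in P_i only; the keystream is unaffected. Decrypting the received ciphertext:
P0: S = E(K, 9) = 4; 5 ⊕ 4 = 1.
P1: S = E(K, 4) = 15; 10 ⊕ 15 = 5.
Blocks that differ from the original plaintext: P0.

P0 = 1, P1 = 5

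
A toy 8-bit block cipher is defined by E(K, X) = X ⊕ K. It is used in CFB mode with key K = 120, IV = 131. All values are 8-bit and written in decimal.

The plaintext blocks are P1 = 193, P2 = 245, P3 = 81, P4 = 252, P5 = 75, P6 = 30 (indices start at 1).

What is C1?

C1 = 58

CFB encryption: C_i = P_i ⊕ E(K, C_{i−1}), with C_{0} = IV.
C1: E(K, 131) = 251; 193 ⊕ 251 = 58.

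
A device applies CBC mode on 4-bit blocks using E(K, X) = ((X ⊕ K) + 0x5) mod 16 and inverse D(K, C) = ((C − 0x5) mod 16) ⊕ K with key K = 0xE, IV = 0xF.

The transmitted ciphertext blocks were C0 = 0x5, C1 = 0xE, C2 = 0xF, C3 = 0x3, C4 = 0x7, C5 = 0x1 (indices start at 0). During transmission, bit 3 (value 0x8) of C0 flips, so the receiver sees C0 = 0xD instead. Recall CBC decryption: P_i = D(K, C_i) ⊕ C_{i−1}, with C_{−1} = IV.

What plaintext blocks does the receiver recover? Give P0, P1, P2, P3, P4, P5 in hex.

P0 = 0x9, P1 = 0xA, P2 = 0xA, P3 = 0xF, P4 = 0xF, P5 = 0x5

Only C0 changed, to 0xD. In CBC, a change in C_i garbles P_i and flips the same bit in P_{i+1}. Decrypting the received ciphertext:
P0: D(K, 0xD) = 0x6; 0x6 ⊕ 0xF = 0x9.
P1: D(K, 0xE) = 0x7; 0x7 ⊕ 0xD = 0xA.
P2: D(K, 0xF) = 0x4; 0x4 ⊕ 0xE = 0xA.
P3: D(K, 0x3) = 0x0; 0x0 ⊕ 0xF = 0xF.
P4: D(K, 0x7) = 0xC; 0xC ⊕ 0x3 = 0xF.
P5: D(K, 0x1) = 0x2; 0x2 ⊕ 0x7 = 0x5.
Blocks that differ from the original plaintext: P0, P1.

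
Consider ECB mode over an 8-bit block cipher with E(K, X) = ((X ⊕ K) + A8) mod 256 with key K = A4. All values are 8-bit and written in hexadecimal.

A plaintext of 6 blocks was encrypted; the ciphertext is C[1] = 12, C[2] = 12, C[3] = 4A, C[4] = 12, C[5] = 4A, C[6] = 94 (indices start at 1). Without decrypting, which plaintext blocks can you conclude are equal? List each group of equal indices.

P[1] = P[2] = P[4]; P[3] = P[5]

ECB encrypts each block independently with the same key, so equal ciphertext blocks imply equal plaintext blocks.
C[1] = C[2] = C[4] = 12, so P[1] = P[2] = P[4].
C[3] = C[5] = 4A, so P[3] = P[5].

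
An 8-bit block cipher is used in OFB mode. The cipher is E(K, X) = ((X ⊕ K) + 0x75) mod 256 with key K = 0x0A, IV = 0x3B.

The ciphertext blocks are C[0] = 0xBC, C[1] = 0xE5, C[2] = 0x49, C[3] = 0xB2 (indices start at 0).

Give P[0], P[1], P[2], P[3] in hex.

OFB decryption: S_i = E(K, S_{i−1}) with S_{−1} = IV; P_i = C_i ⊕ S_i.
P[0]: S = E(K, 0x3B) = 0xA6; 0xBC ⊕ 0xA6 = 0x1A.
P[1]: S = E(K, 0xA6) = 0x21; 0xE5 ⊕ 0x21 = 0xC4.
P[2]: S = E(K, 0x21) = 0xA0; 0x49 ⊕ 0xA0 = 0xE9.
P[3]: S = E(K, 0xA0) = 0x1F; 0xB2 ⊕ 0x1F = 0xAD.

P[0] = 0x1A, P[1] = 0xC4, P[2] = 0xE9, P[3] = 0xAD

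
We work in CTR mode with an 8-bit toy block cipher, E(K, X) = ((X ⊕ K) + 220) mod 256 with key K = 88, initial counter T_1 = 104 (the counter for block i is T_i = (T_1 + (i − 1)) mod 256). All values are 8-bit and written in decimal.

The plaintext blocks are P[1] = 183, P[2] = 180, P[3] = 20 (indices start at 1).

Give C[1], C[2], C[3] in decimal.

CTR encryption: S_i = E(K, T_i) where T_i is the counter for block i; C_i = P_i ⊕ S_i.
C[1]: T = 104, S = E(K, T) = 12; 183 ⊕ 12 = 187.
C[2]: T = 105, S = E(K, T) = 13; 180 ⊕ 13 = 185.
C[3]: T = 106, S = E(K, T) = 14; 20 ⊕ 14 = 26.

C[1] = 187, C[2] = 185, C[3] = 26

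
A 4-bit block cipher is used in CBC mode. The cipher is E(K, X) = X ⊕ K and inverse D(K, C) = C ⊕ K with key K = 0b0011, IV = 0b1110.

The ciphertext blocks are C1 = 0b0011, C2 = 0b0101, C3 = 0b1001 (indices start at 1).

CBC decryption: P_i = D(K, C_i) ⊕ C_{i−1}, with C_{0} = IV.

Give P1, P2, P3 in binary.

P1: D(K, 0b0011) = 0b0000; 0b0000 ⊕ 0b1110 = 0b1110.
P2: D(K, 0b0101) = 0b0110; 0b0110 ⊕ 0b0011 = 0b0101.
P3: D(K, 0b1001) = 0b1010; 0b1010 ⊕ 0b0101 = 0b1111.

P1 = 0b1110, P2 = 0b0101, P3 = 0b1111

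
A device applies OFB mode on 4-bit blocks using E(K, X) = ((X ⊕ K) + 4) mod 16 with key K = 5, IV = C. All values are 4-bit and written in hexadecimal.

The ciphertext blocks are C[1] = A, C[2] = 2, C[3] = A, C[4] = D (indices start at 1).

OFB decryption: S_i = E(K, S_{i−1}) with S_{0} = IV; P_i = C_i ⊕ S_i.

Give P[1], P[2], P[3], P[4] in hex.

P[1] = 7, P[2] = E, P[3] = 7, P[4] = 1

P[1]: S = E(K, C) = D; A ⊕ D = 7.
P[2]: S = E(K, D) = C; 2 ⊕ C = E.
P[3]: S = E(K, C) = D; A ⊕ D = 7.
P[4]: S = E(K, D) = C; D ⊕ C = 1.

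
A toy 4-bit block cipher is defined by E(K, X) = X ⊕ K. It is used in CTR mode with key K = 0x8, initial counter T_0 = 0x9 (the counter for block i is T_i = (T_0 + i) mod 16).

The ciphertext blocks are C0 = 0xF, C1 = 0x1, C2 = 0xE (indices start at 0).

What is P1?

P1 = 0x3

CTR decryption: S_i = E(K, T_i) where T_i is the counter for block i; P_i = C_i ⊕ S_i.
P1: T = 0xA, S = E(K, T) = 0x2; 0x1 ⊕ 0x2 = 0x3.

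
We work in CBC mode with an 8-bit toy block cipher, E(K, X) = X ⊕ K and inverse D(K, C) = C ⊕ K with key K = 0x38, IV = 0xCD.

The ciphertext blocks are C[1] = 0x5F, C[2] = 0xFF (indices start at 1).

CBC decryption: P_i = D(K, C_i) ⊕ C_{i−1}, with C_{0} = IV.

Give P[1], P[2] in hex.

P[1]: D(K, 0x5F) = 0x67; 0x67 ⊕ 0xCD = 0xAA.
P[2]: D(K, 0xFF) = 0xC7; 0xC7 ⊕ 0x5F = 0x98.

P[1] = 0xAA, P[2] = 0x98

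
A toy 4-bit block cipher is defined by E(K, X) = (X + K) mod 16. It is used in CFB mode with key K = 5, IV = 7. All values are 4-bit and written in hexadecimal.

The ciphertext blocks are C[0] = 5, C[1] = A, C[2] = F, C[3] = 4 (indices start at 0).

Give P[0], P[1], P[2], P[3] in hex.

P[0] = 9, P[1] = 0, P[2] = 0, P[3] = 0

CFB decryption: P_i = C_i ⊕ E(K, C_{i−1}), with C_{−1} = IV.
P[0]: E(K, 7) = C; 5 ⊕ C = 9.
P[1]: E(K, 5) = A; A ⊕ A = 0.
P[2]: E(K, A) = F; F ⊕ F = 0.
P[3]: E(K, F) = 4; 4 ⊕ 4 = 0.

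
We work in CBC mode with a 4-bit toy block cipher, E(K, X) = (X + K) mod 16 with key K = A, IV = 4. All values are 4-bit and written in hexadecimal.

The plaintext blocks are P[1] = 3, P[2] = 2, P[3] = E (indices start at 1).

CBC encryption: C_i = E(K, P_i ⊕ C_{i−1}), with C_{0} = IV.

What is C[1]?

C[1] = 1

C[1]: P[1] ⊕ 4 = 7; E(K, 7) = 1.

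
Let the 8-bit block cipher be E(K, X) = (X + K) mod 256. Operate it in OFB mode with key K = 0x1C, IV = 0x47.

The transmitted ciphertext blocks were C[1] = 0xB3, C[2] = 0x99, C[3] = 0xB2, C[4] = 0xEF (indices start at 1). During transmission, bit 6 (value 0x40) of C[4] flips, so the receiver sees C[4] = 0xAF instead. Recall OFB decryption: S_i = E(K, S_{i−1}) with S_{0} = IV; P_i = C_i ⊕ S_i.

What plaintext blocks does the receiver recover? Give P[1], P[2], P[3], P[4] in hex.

P[1] = 0xD0, P[2] = 0xE6, P[3] = 0x29, P[4] = 0x18

Only C[4] changed, to 0xAF. In OFB, a change in C_i flips the same bit in P_i only; the keystream is unaffected. Decrypting the received ciphertext:
P[1]: S = E(K, 0x47) = 0x63; 0xB3 ⊕ 0x63 = 0xD0.
P[2]: S = E(K, 0x63) = 0x7F; 0x99 ⊕ 0x7F = 0xE6.
P[3]: S = E(K, 0x7F) = 0x9B; 0xB2 ⊕ 0x9B = 0x29.
P[4]: S = E(K, 0x9B) = 0xB7; 0xAF ⊕ 0xB7 = 0x18.
Blocks that differ from the original plaintext: P[4].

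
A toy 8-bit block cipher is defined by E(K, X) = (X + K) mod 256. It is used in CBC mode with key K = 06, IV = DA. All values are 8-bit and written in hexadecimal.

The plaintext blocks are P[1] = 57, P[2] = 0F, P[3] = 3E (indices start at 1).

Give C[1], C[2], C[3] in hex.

C[1] = 93, C[2] = A2, C[3] = A2

CBC encryption: C_i = E(K, P_i ⊕ C_{i−1}), with C_{0} = IV.
C[1]: P[1] ⊕ DA = 8D; E(K, 8D) = 93.
C[2]: P[2] ⊕ 93 = 9C; E(K, 9C) = A2.
C[3]: P[3] ⊕ A2 = 9C; E(K, 9C) = A2.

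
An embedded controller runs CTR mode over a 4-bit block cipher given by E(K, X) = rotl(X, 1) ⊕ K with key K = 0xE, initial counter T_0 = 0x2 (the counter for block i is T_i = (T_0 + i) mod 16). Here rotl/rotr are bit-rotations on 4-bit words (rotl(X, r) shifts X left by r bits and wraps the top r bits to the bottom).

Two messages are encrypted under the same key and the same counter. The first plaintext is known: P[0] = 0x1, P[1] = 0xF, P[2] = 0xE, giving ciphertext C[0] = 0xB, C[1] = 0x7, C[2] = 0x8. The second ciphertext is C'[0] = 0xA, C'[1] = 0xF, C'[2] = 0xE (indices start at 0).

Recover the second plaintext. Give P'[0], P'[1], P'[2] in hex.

In CTR with a reused counter, both messages share the same keystream S_i, so C_i ⊕ C'_i = P_i ⊕ P'_i and thus P'_i = P_i ⊕ C_i ⊕ C'_i.
P'[0]: 0x1 ⊕ 0xB ⊕ 0xA = 0x0.
P'[1]: 0xF ⊕ 0x7 ⊕ 0xF = 0x7.
P'[2]: 0xE ⊕ 0x8 ⊕ 0xE = 0x8.

P'[0] = 0x0, P'[1] = 0x7, P'[2] = 0x8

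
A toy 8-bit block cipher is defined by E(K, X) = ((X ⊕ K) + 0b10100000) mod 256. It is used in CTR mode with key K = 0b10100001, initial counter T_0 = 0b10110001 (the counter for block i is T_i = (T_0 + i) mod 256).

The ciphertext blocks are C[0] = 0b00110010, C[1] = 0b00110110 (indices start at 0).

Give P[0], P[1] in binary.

CTR decryption: S_i = E(K, T_i) where T_i is the counter for block i; P_i = C_i ⊕ S_i.
P[0]: T = 0b10110001, S = E(K, T) = 0b10110000; 0b00110010 ⊕ 0b10110000 = 0b10000010.
P[1]: T = 0b10110010, S = E(K, T) = 0b10110011; 0b00110110 ⊕ 0b10110011 = 0b10000101.

P[0] = 0b10000010, P[1] = 0b10000101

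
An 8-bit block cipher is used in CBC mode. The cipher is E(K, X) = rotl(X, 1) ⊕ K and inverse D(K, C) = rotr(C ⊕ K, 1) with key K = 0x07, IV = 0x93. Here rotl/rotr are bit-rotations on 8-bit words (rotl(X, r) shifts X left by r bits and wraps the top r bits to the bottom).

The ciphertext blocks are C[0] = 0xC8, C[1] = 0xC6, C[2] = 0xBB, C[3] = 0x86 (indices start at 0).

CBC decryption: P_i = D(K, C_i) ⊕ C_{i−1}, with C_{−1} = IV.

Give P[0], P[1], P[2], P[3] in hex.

P[0] = 0x74, P[1] = 0x28, P[2] = 0x98, P[3] = 0x7B

P[0]: D(K, 0xC8) = 0xE7; 0xE7 ⊕ 0x93 = 0x74.
P[1]: D(K, 0xC6) = 0xE0; 0xE0 ⊕ 0xC8 = 0x28.
P[2]: D(K, 0xBB) = 0x5E; 0x5E ⊕ 0xC6 = 0x98.
P[3]: D(K, 0x86) = 0xC0; 0xC0 ⊕ 0xBB = 0x7B.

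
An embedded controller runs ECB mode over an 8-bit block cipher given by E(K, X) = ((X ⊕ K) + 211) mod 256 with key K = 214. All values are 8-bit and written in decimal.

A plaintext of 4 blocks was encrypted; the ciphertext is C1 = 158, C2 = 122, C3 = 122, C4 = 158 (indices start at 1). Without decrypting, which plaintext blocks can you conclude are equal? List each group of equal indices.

ECB encrypts each block independently with the same key, so equal ciphertext blocks imply equal plaintext blocks.
C1 = C4 = 158, so P1 = P4.
C2 = C3 = 122, so P2 = P3.

P1 = P4; P2 = P3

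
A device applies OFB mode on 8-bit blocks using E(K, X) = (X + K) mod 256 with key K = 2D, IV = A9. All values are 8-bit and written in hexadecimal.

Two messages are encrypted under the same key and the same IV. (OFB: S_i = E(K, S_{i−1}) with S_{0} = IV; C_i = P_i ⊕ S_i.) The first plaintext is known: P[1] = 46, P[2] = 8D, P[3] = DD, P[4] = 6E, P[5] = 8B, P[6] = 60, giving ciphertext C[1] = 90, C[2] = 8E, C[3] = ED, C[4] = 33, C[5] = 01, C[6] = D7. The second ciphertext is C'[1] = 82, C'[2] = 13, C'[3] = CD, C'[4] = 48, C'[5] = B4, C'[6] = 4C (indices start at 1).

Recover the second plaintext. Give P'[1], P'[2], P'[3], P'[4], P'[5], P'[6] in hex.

In OFB with a reused IV, both messages share the same keystream S_i, so C_i ⊕ C'_i = P_i ⊕ P'_i and thus P'_i = P_i ⊕ C_i ⊕ C'_i.
P'[1]: 46 ⊕ 90 ⊕ 82 = 54.
P'[2]: 8D ⊕ 8E ⊕ 13 = 10.
P'[3]: DD ⊕ ED ⊕ CD = FD.
P'[4]: 6E ⊕ 33 ⊕ 48 = 15.
P'[5]: 8B ⊕ 01 ⊕ B4 = 3E.
P'[6]: 60 ⊕ D7 ⊕ 4C = FB.

P'[1] = 54, P'[2] = 10, P'[3] = FD, P'[4] = 15, P'[5] = 3E, P'[6] = FB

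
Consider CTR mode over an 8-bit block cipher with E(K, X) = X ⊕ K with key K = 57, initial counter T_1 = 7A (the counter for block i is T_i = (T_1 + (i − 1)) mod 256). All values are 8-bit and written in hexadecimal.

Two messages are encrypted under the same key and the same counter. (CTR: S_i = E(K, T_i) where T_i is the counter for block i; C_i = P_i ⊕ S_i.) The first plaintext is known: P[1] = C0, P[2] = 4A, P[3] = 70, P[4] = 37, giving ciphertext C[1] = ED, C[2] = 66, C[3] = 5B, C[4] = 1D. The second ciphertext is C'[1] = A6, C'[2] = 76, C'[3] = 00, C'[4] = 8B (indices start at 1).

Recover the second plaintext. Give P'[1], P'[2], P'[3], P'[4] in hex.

P'[1] = 8B, P'[2] = 5A, P'[3] = 2B, P'[4] = A1

In CTR with a reused counter, both messages share the same keystream S_i, so C_i ⊕ C'_i = P_i ⊕ P'_i and thus P'_i = P_i ⊕ C_i ⊕ C'_i.
P'[1]: C0 ⊕ ED ⊕ A6 = 8B.
P'[2]: 4A ⊕ 66 ⊕ 76 = 5A.
P'[3]: 70 ⊕ 5B ⊕ 00 = 2B.
P'[4]: 37 ⊕ 1D ⊕ 8B = A1.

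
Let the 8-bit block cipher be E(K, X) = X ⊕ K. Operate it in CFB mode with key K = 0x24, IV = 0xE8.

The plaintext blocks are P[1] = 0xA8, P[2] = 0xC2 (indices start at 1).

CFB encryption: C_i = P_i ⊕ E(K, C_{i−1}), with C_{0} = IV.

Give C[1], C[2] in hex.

C[1]: E(K, 0xE8) = 0xCC; 0xA8 ⊕ 0xCC = 0x64.
C[2]: E(K, 0x64) = 0x40; 0xC2 ⊕ 0x40 = 0x82.

C[1] = 0x64, C[2] = 0x82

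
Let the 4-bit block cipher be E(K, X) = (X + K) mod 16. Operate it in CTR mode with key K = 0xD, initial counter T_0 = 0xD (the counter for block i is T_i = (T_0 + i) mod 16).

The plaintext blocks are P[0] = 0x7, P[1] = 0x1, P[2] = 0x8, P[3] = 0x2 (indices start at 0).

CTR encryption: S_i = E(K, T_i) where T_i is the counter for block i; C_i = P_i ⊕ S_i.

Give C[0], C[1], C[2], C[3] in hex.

C[0]: T = 0xD, S = E(K, T) = 0xA; 0x7 ⊕ 0xA = 0xD.
C[1]: T = 0xE, S = E(K, T) = 0xB; 0x1 ⊕ 0xB = 0xA.
C[2]: T = 0xF, S = E(K, T) = 0xC; 0x8 ⊕ 0xC = 0x4.
C[3]: T = 0x0, S = E(K, T) = 0xD; 0x2 ⊕ 0xD = 0xF.

C[0] = 0xD, C[1] = 0xA, C[2] = 0x4, C[3] = 0xF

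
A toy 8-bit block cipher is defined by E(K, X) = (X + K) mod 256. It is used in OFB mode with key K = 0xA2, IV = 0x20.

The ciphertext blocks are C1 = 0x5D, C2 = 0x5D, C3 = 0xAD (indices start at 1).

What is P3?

OFB decryption: S_i = E(K, S_{i−1}) with S_{0} = IV; P_i = C_i ⊕ S_i.
P1: S = E(K, 0x20) = 0xC2; 0x5D ⊕ 0xC2 = 0x9F.
P2: S = E(K, 0xC2) = 0x64; 0x5D ⊕ 0x64 = 0x39.
P3: S = E(K, 0x64) = 0x06; 0xAD ⊕ 0x06 = 0xAB.

P3 = 0xAB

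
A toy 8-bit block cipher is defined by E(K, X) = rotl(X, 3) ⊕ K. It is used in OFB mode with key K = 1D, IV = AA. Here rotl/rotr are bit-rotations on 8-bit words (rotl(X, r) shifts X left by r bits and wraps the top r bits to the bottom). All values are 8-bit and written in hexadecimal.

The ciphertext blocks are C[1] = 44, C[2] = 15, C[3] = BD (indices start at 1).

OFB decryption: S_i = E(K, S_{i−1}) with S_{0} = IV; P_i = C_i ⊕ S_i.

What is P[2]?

P[2] = 4A

P[1]: S = E(K, AA) = 48; 44 ⊕ 48 = 0C.
P[2]: S = E(K, 48) = 5F; 15 ⊕ 5F = 4A.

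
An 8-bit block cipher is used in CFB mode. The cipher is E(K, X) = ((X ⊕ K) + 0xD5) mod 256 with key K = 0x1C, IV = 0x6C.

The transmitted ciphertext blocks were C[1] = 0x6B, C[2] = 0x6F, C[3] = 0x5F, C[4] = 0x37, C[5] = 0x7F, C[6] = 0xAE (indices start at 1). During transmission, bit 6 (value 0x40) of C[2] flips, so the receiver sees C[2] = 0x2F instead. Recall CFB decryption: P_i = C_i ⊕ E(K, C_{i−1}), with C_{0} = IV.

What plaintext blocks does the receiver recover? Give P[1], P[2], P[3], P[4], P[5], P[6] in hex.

P[1] = 0x2E, P[2] = 0x63, P[3] = 0x57, P[4] = 0x2F, P[5] = 0x7F, P[6] = 0x96

Only C[2] changed, to 0x2F. In CFB, a change in C_i flips the same bit in P_i and garbles P_{i+1}. Decrypting the received ciphertext:
P[1]: E(K, 0x6C) = 0x45; 0x6B ⊕ 0x45 = 0x2E.
P[2]: E(K, 0x6B) = 0x4C; 0x2F ⊕ 0x4C = 0x63.
P[3]: E(K, 0x2F) = 0x08; 0x5F ⊕ 0x08 = 0x57.
P[4]: E(K, 0x5F) = 0x18; 0x37 ⊕ 0x18 = 0x2F.
P[5]: E(K, 0x37) = 0x00; 0x7F ⊕ 0x00 = 0x7F.
P[6]: E(K, 0x7F) = 0x38; 0xAE ⊕ 0x38 = 0x96.
Blocks that differ from the original plaintext: P[2], P[3].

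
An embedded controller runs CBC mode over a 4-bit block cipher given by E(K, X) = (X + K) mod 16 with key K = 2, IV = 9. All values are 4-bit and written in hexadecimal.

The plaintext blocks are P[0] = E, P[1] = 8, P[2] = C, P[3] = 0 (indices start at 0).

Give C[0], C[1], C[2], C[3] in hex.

C[0] = 9, C[1] = 3, C[2] = 1, C[3] = 3

CBC encryption: C_i = E(K, P_i ⊕ C_{i−1}), with C_{−1} = IV.
C[0]: P[0] ⊕ 9 = 7; E(K, 7) = 9.
C[1]: P[1] ⊕ 9 = 1; E(K, 1) = 3.
C[2]: P[2] ⊕ 3 = F; E(K, F) = 1.
C[3]: P[3] ⊕ 1 = 1; E(K, 1) = 3.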